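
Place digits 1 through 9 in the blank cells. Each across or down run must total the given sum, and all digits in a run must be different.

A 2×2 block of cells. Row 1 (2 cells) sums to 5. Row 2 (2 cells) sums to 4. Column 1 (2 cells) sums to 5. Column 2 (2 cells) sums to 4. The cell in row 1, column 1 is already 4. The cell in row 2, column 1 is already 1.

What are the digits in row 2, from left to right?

4 in 2 cells must be {1,3}.
(1,2) = 5 − 4 = 1 completes the 5 across.
(2,2) = 4 − 1 = 3 completes the 4 across.

1, 3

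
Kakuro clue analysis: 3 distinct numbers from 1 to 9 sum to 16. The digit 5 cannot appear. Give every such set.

3 distinct digits from 1–9 sum between 6 and 24.
Dropping sets that contain 5.

{1,6,9}; {1,7,8}; {2,6,8}; {3,4,9}; {3,6,7}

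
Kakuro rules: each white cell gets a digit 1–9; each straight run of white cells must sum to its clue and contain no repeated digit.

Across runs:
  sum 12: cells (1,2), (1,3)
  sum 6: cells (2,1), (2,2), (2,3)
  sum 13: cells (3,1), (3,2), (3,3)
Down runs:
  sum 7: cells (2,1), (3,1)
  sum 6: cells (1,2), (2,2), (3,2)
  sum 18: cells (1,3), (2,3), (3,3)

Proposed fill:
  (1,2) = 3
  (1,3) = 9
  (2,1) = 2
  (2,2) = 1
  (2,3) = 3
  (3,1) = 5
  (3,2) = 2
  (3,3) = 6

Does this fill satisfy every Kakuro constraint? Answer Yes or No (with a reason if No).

Yes

Across: 3+9=12; 2+1+3=6; 5+2+6=13. Down: 2+5=7; 3+1+2=6; 9+3+6=18. No digit repeats within any run.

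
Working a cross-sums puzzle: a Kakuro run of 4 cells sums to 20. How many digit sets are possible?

12

4 distinct digits from 1–9 sum between 10 and 30.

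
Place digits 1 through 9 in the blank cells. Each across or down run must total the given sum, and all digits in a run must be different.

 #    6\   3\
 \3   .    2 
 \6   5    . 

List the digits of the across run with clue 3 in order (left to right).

3 in 2 cells must be {1,2}.
R1C1 = 3 − 2 = 1 completes the 3 across.
R2C2 = 6 − 5 = 1 completes the 6 across.

1 2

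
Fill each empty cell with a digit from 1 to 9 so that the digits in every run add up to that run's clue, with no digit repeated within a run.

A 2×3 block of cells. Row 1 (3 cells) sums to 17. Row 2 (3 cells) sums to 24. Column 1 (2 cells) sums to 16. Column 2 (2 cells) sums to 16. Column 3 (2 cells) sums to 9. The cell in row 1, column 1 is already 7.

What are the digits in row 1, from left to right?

7 9 1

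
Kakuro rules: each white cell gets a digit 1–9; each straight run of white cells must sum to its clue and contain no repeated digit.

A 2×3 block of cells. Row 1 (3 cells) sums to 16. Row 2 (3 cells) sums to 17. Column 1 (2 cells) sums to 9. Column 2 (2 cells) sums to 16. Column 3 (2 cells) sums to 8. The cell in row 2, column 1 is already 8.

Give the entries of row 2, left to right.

16 in 2 cells must be {7,9}.
(1,1) = 9 − 8 = 1 completes the 9 down.
Given what's placed, (2,2) must be 7 to fit the 17 across and 16 down.
(2,3) = 17 − 15 = 2 completes the 17 across.
(1,2) = 16 − 7 = 9 completes the 16 down.
(1,3) = 16 − 10 = 6 completes the 16 across.

8 7 2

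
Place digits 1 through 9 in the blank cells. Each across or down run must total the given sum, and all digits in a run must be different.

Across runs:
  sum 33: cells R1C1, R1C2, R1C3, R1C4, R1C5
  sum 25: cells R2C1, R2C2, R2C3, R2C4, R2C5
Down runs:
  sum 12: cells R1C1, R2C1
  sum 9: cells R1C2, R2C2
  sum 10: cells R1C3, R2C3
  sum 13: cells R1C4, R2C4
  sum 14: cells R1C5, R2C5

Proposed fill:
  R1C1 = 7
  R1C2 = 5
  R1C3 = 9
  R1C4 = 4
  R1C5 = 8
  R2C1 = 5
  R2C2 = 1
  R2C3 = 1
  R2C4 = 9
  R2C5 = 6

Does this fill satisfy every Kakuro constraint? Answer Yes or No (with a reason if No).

No — the down run R1C2–R2C2 sums to 6, not 9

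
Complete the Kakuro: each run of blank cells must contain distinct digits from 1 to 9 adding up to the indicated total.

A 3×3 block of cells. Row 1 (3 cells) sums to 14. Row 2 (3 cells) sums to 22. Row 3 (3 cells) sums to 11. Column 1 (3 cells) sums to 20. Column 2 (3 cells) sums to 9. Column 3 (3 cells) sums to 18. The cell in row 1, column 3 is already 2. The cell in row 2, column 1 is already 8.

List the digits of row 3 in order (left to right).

3, 1, 7

(2,2) = 5: the only remaining digit allowed by both the 22 across and the 9 down.
(2,3) = 22 − 13 = 9 completes the 22 across.
(3,3) = 18 − 11 = 7 completes the 18 down.
(1,2) = 3: the only remaining digit allowed by both the 14 across and the 9 down.
Given what's placed, (3,1) must be 3 to fit the 11 across and 20 down.
(3,2) = 11 − 10 = 1 completes the 11 across.
(1,1) = 14 − 5 = 9 completes the 14 across.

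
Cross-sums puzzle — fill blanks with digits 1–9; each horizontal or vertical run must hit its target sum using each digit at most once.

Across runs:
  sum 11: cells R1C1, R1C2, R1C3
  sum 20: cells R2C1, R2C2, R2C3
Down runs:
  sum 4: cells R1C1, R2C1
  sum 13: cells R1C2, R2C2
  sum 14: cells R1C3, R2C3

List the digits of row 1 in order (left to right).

1, 4, 6

4 in 2 cells must be {1,3}.
The 20 across and the 4 down share only 3, so R2C1 = 3.
R1C1 = 4 − 3 = 1 completes the 4 down.
Nothing is forced directly, so branch on R1C3, whose candidates are 6 or 8. If R1C3 = 8: then R1C2 would have to be in {2} for the 11 across but in {4,5,6,7,8,9} for the 13 down — contradiction. So R1C3 = 6.
R1C2 = 11 − 7 = 4 completes the 11 across.
R2C2 = 13 − 4 = 9 completes the 13 down.
R2C3 = 20 − 12 = 8 completes the 20 across.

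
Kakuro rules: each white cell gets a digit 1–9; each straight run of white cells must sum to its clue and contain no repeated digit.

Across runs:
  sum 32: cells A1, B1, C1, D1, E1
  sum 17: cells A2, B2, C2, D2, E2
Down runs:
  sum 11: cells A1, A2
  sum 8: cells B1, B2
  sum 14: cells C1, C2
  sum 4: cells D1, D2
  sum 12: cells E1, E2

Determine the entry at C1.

8

4 in 2 cells must be {1,3}.
Only 3 fits D1 under both its across sum 32 and down sum 4.
D2 = 4 − 3 = 1 completes the 4 down.
Nothing is forced directly, so branch on B1, whose candidates are 5 or 7. If B1 = 7: then B2 would have to be in {2,3,4,5,6,7} for the 17 across but in {1} for the 8 down — contradiction. So B1 = 5.
B2 = 8 − 5 = 3 completes the 8 down.
No cell is forced outright now. C1 can only be 8 or 9 (the digits allowed by both its 32 across and its 14 down). If C1 = 9: that forces C2 = 5, after which E2 would have to be in {2,6} for the 17 across but in {3,4,5,7,8,9} for the 12 down — contradiction. So C1 = 8.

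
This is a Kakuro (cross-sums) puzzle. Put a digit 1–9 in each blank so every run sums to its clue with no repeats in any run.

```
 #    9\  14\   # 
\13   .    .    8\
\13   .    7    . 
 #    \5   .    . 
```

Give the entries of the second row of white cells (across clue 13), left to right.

Nothing is forced directly, so branch on R3C3, whose candidates are 1 or 2 or 3. If R3C3 = 1: then R2C3 would have to be in {1,2,4,5} for the 13 across but in {7} for the 8 down — contradiction. If R3C3 = 2: then R2C3 would have to be in {1,2,4,5} for the 13 across but in {6} for the 8 down — contradiction. So R3C3 = 3.
R2C3 = 8 − 3 = 5 completes the 8 down.
R3C2 = 5 − 3 = 2 completes the 5 across.
R1C2 = 14 − 9 = 5 completes the 14 down.
R2C1 = 13 − 12 = 1 completes the 13 across.
R1C1 = 13 − 5 = 8 completes the 13 across.

1, 7, 5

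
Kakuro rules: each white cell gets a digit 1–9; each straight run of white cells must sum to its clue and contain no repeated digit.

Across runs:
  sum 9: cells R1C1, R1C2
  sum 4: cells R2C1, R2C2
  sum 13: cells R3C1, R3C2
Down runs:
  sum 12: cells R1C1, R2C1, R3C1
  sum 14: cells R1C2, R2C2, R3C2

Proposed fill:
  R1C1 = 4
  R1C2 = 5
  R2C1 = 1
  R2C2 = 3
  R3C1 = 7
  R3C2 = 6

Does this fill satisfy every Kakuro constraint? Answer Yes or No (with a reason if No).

Across: 4+5=9; 1+3=4; 7+6=13. Down: 4+1+7=12; 5+3+6=14. No digit repeats within any run.

Yes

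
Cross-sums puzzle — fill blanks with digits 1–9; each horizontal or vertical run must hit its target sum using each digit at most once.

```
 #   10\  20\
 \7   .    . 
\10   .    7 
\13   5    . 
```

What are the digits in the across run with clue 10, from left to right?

3, 7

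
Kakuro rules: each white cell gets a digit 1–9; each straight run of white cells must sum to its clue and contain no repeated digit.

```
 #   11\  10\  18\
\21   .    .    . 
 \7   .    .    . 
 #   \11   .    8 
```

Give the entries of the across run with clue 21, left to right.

7 in 3 cells must be {1,2,4}.
R3C2 = 11 − 8 = 3 completes the 11 across.
No cell is forced outright now. R1C2 can only be 5 or 6 (the digits allowed by both its 21 across and its 10 down). If R1C2 = 6: that forces R1C3 = 7, R2C2 = 1, after which R2C3 would have to be in {2,4} for the 7 across but in {3} for the 18 down — contradiction. So R1C2 = 5.
R2C2 = 10 − 8 = 2 completes the 10 down.
R2C1 = 4: the only remaining digit allowed by both the 7 across and the 11 down.
R2C3 = 7 − 6 = 1 completes the 7 across.
R1C1 = 11 − 4 = 7 completes the 11 down.
R1C3 = 21 − 12 = 9 completes the 21 across.

7 5 9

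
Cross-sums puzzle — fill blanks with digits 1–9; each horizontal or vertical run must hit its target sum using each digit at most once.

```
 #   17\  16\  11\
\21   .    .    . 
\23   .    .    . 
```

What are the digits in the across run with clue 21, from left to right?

23 in 3 cells must be {6,8,9}; 17 in 2 cells must be {8,9}; 16 in 2 cells must be {7,9}.
The 23 across and the 16 down share only 9, so R2C2 = 9.
R1C2 = 16 − 9 = 7 completes the 16 down.
Given what's placed, R2C1 must be 8 to fit the 23 across and 17 down.
R2C3 = 23 − 17 = 6 completes the 23 across.
R1C1 = 17 − 8 = 9 completes the 17 down.
R1C3 = 21 − 16 = 5 completes the 21 across.

9 7 5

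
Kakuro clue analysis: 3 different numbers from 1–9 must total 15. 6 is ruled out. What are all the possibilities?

{1,5,9}; {2,4,9}; {2,5,8}; {3,4,8}; {3,5,7}

3 distinct digits from 1–9 sum between 6 and 24.
Dropping sets that contain 6.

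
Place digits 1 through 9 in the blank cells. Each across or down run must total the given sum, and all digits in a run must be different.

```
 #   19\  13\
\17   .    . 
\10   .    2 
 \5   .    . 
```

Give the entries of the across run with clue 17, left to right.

17 in 2 cells must be {8,9}.
R1C2 = 8: the only remaining digit allowed by both the 17 across and the 13 down.
R2C1 = 10 − 2 = 8 completes the 10 across.
R3C2 = 13 − 10 = 3 completes the 13 down.
R1C1 = 17 − 8 = 9 completes the 17 across.
R3C1 = 5 − 3 = 2 completes the 5 across.

9 8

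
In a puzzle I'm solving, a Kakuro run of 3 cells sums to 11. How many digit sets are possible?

5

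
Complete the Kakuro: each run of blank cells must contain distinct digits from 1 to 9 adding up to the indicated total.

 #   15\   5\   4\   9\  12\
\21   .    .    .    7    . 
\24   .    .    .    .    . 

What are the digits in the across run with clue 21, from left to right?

6 1 3 7 4

4 in 2 cells must be {1,3}.
R2C4 = 9 − 7 = 2 completes the 9 down.
No cell is forced outright now. R1C3 can only be 1 or 3 (the digits allowed by both its 21 across and its 4 down). If R1C3 = 1: that forces R2C3 = 3, R2C2 = 4, after which R1C2 would have to be in {2,3,4,5,6,8} for the 21 across but in {1} for the 5 down — contradiction. So R1C3 = 3.
R2C3 = 4 − 3 = 1 completes the 4 down.
Given what's placed, R2C2 must be 4 to fit the 24 across and 5 down.
R1C2 = 5 − 4 = 1 completes the 5 down.
No cell is forced outright now. R1C1 can only be 6 or 8 (the digits allowed by both its 21 across and its 15 down). If R1C1 = 8: then R1C5 would have to be in {2} for the 21 across but in {3,4,5,7,8,9} for the 12 down — contradiction. So R1C1 = 6.
R1C5 = 21 − 17 = 4 completes the 21 across.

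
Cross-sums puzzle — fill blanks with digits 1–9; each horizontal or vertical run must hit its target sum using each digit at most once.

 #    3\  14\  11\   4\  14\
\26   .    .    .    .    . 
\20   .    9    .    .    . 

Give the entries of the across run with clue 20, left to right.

2 9 3 1 5

3 in 2 cells must be {1,2}; 4 in 2 cells must be {1,3}.
R1C2 = 14 − 9 = 5 completes the 14 down.
Given what's placed, R2C5 must be 5 to fit the 20 across and 14 down.
R1C5 = 14 − 5 = 9 completes the 14 down.
No cell is forced outright now. R1C4 can only be 1 or 3 (the digits allowed by both its 26 across and its 4 down). If R1C4 = 1: then R1C1 would have to be in {3,4,7,8} for the 26 across but in {1,2} for the 3 down — contradiction. So R1C4 = 3.
R2C4 = 4 − 3 = 1 completes the 4 down.
Given what's placed, R2C1 must be 2 to fit the 20 across and 3 down.
R2C3 = 20 − 17 = 3 completes the 20 across.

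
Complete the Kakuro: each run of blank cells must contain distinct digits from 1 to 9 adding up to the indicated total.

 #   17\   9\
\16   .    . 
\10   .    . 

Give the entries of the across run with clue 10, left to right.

8 2

16 in 2 cells must be {7,9}; 17 in 2 cells must be {8,9}.
The 16 across and the 17 down share only 9, so R1C1 = 9.
R1C2 = 16 − 9 = 7 completes the 16 across.
R2C1 = 17 − 9 = 8 completes the 17 down.
R2C2 = 10 − 8 = 2 completes the 10 across.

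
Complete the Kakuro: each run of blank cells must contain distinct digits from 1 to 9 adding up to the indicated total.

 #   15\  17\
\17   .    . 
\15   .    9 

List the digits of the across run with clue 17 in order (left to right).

9, 8

17 in 2 cells must be {8,9}.
R1C2 = 17 − 9 = 8 completes the 17 down.
R2C1 = 15 − 9 = 6 completes the 15 across.
R1C1 = 17 − 8 = 9 completes the 17 across.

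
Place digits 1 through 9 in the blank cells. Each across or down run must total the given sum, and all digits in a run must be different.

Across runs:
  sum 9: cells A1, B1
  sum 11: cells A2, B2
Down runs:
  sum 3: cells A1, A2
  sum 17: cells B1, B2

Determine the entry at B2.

3 in 2 cells must be {1,2}; 17 in 2 cells must be {8,9}.
The 9 across and the 17 down share only 8, so B1 = 8.
The 11 across and the 3 down share only 2, so A2 = 2.
B2 = 11 − 2 = 9 completes the 11 across.
A1 = 9 − 8 = 1 completes the 9 across.

9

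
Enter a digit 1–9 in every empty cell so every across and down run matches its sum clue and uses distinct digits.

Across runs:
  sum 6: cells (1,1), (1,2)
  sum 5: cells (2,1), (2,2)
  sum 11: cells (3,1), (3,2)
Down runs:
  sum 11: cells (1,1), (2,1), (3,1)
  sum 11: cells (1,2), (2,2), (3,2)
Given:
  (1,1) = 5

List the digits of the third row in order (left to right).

(1,2) = 6 − 5 = 1 completes the 6 across.
Nothing is forced directly, so branch on (2,1), whose candidates are 2 or 4. If (2,1) = 4: then (2,2) would have to be in {1} for the 5 across but in {2,3,4,6,7,8} for the 11 down — contradiction. So (2,1) = 2.
(2,2) = 5 − 2 = 3 completes the 5 across.
(3,1) = 11 − 7 = 4 completes the 11 down.
(3,2) = 11 − 4 = 7 completes the 11 across.

4, 7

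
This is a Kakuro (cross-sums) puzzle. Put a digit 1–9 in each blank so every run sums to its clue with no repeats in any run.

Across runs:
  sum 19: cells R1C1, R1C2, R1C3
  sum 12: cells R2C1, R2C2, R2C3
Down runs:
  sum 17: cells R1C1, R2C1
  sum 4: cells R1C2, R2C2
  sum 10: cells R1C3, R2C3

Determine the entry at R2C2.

1

17 in 2 cells must be {8,9}; 4 in 2 cells must be {1,3}.
The 19 across and the 4 down share only 3, so R1C2 = 3.
R2C2 = 4 − 3 = 1 completes the 4 down.
Given what's placed, R1C1 must be 9 to fit the 19 across and 17 down.
R1C3 = 19 − 12 = 7 completes the 19 across.
R2C1 = 17 − 9 = 8 completes the 17 down.
R2C3 = 12 − 9 = 3 completes the 12 across.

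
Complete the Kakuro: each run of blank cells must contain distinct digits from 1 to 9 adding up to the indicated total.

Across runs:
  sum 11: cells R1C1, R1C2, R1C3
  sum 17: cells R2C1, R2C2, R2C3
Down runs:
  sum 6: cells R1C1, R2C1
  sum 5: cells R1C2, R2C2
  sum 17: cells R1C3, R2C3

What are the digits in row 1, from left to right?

17 in 2 cells must be {8,9}.
The 11 across and the 17 down share only 8, so R1C3 = 8.
R2C3 = 17 − 8 = 9 completes the 17 down.
Nothing is forced directly, so branch on R1C1, whose candidates are 1 or 2. If R1C1 = 2: that forces R1C2 = 1, after which R2C1 would have to be in {1,2,3,5,6,7} for the 17 across but in {4} for the 6 down — contradiction. So R1C1 = 1.
R1C2 = 11 − 9 = 2 completes the 11 across.
R2C1 = 6 − 1 = 5 completes the 6 down.
R2C2 = 17 − 14 = 3 completes the 17 across.

1 2 8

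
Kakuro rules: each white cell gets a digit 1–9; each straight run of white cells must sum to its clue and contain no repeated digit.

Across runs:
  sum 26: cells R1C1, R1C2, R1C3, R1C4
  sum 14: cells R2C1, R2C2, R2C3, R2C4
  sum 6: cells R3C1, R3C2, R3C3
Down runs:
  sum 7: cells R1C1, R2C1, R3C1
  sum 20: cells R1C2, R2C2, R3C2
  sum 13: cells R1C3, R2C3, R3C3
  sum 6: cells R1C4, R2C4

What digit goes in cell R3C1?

6 in 3 cells must be {1,2,3}; 7 in 3 cells must be {1,2,4}.
R3C2 = 3: only digit in both the 6-across and 20-down candidate sets.
Given what's placed, R2C2 must be 8 to fit the 14 across and 20 down.
R1C2 = 20 − 11 = 9 completes the 20 down.
No cell is forced outright now. R1C1 can only be 2 or 4 (the digits allowed by both its 26 across and its 7 down). If R1C1 = 2: then R1C4 would have to be in {7,8} for the 26 across but in {1,2,4,5} for the 6 down — contradiction. So R1C1 = 4.
Given what's placed, R1C4 must be 5 to fit the 26 across and 6 down.
R2C4 = 6 − 5 = 1 completes the 6 down.
R1C3 = 26 − 18 = 8 completes the 26 across.
Given what's placed, R2C1 must be 2 to fit the 14 across and 7 down.
R2C3 = 14 − 11 = 3 completes the 14 across.
R3C1 = 7 − 6 = 1 completes the 7 down.

1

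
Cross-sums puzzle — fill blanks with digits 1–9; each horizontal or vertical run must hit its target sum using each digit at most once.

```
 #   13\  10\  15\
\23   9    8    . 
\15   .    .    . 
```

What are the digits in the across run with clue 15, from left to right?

4 2 9

23 in 3 cells must be {6,8,9}.
R1C3 = 23 − 17 = 6 completes the 23 across.
R2C1 = 13 − 9 = 4 completes the 13 down.
R2C2 = 10 − 8 = 2 completes the 10 down.
R2C3 = 15 − 6 = 9 completes the 15 across.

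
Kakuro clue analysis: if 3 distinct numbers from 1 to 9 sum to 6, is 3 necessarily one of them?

The only way to make 6 from 3 distinct digits is {1,2,3}, which contains 3.

Yes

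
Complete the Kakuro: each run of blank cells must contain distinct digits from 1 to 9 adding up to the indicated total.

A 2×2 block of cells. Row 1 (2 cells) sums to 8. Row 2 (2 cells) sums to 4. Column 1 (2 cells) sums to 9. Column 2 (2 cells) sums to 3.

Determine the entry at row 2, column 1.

3

4 in 2 cells must be {1,3}; 3 in 2 cells must be {1,2}.
The 4 across and the 3 down share only 1, so (2,2) = 1.
(1,2) = 3 − 1 = 2 completes the 3 down.
(2,1) = 4 − 1 = 3 completes the 4 across.
(1,1) = 8 − 2 = 6 completes the 8 across.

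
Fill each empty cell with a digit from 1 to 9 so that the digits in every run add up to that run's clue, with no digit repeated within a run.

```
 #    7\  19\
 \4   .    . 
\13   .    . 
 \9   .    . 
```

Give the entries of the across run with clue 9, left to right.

2, 7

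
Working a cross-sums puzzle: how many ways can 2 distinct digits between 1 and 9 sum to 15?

2

2 distinct digits from 1–9 sum between 3 and 17.
Enumerating: {6,9}, {7,8}.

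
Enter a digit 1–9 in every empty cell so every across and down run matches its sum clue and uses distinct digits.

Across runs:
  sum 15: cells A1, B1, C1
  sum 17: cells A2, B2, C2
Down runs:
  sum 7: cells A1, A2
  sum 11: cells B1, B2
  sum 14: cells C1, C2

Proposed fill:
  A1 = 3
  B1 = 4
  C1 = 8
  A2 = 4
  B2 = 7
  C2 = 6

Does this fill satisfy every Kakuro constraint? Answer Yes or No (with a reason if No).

Across: 3+4+8=15; 4+7+6=17. Down: 3+4=7; 4+7=11; 8+6=14. No digit repeats within any run.

Yes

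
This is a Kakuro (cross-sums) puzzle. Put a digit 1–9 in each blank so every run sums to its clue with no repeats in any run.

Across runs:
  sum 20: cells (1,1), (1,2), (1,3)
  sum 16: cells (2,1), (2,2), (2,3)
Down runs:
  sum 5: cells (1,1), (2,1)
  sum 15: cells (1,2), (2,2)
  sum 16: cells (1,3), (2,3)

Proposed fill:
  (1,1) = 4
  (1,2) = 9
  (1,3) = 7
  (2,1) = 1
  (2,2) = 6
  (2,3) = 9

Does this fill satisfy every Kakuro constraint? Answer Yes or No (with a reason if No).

Across: 4+9+7=20; 1+6+9=16. Down: 4+1=5; 9+6=15; 7+9=16. No digit repeats within any run.

Yes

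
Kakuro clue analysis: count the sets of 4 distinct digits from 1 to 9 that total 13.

4 distinct digits from 1–9 sum between 10 and 30.
Enumerating: {1,2,3,7}, {1,2,4,6}, {1,3,4,5}.

3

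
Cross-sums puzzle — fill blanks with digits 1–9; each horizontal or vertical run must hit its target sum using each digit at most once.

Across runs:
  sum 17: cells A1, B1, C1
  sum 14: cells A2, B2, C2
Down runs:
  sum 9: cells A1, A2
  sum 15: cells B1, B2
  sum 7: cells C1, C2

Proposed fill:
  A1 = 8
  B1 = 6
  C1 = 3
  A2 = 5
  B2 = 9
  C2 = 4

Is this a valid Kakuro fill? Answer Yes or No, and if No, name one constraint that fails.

No — the across run A2–C2 sums to 18, not 14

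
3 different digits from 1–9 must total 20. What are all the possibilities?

{3,8,9}; {4,7,9}; {5,6,9}; {5,7,8}

3 distinct digits from 1–9 sum between 6 and 24.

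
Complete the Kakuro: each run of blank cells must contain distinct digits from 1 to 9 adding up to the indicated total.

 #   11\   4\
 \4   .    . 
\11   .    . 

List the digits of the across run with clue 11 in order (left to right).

8 3

4 in 2 cells must be {1,3}.
The 4 across and the 11 down share only 3, so R1C1 = 3.
R1C2 = 4 − 3 = 1 completes the 4 across.
R2C1 = 11 − 3 = 8 completes the 11 down.
R2C2 = 11 − 8 = 3 completes the 11 across.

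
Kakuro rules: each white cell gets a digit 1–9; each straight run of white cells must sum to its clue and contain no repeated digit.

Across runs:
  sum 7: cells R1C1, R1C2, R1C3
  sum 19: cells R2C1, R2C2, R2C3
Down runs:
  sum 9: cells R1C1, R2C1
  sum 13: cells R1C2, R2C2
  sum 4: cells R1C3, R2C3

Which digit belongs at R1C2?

7 in 3 cells must be {1,2,4}; 4 in 2 cells must be {1,3}.
The 7 across and the 13 down share only 4, so R1C2 = 4.
Given what's placed, R1C3 must be 1 to fit the 7 across and 4 down.
R2C2 = 13 − 4 = 9 completes the 13 down.
R2C3 = 4 − 1 = 3 completes the 4 down.
R1C1 = 7 − 5 = 2 completes the 7 across.
R2C1 = 19 − 12 = 7 completes the 19 across.

4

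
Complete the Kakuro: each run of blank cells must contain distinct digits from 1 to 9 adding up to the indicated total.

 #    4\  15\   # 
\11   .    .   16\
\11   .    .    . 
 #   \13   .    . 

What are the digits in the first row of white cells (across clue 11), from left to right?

4 in 2 cells must be {1,3}; 16 in 2 cells must be {7,9}.
The 11 across and the 4 down share only 3, so R1C1 = 3.
R1C2 = 11 − 3 = 8 completes the 11 across.
R2C1 = 4 − 3 = 1 completes the 4 down.
R2C3 = 7: the only remaining digit allowed by both the 11 across and the 16 down.
R3C3 = 16 − 7 = 9 completes the 16 down.
R2C2 = 11 − 8 = 3 completes the 11 across.
R3C2 = 13 − 9 = 4 completes the 13 across.

3 8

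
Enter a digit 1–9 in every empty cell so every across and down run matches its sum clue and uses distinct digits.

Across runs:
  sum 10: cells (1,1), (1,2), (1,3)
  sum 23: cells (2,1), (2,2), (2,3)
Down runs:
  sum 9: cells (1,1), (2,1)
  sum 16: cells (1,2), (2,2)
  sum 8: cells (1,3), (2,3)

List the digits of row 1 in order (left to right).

1 7 2

23 in 3 cells must be {6,8,9}; 16 in 2 cells must be {7,9}.
The 10 across and the 16 down share only 7, so (1,2) = 7.
(2,2) = 16 − 7 = 9 completes the 16 down.
Given what's placed, (2,3) must be 6 to fit the 23 across and 8 down.
(1,3) = 8 − 6 = 2 completes the 8 down.
(2,1) = 23 − 15 = 8 completes the 23 across.
(1,1) = 10 − 9 = 1 completes the 10 across.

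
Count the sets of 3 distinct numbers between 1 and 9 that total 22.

3 distinct digits from 1–9 sum between 6 and 24.
Enumerating: {5,8,9}, {6,7,9}.

2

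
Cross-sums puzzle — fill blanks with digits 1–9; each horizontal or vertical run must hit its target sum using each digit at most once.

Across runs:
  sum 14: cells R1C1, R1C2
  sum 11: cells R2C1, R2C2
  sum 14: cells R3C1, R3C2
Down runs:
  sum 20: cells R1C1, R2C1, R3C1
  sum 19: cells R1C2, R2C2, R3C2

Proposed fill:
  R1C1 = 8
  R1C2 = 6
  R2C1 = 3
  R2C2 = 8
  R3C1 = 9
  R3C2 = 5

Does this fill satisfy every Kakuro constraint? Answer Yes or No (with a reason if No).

Across: 8+6=14; 3+8=11; 9+5=14. Down: 8+3+9=20; 6+8+5=19. No digit repeats within any run.

Yes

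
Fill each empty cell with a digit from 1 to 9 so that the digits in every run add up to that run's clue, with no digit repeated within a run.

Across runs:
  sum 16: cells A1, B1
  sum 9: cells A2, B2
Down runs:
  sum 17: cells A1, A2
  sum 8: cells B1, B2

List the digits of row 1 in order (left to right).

9, 7

16 in 2 cells must be {7,9}; 17 in 2 cells must be {8,9}.
The 16 across and the 17 down share only 9, so A1 = 9.
B1 = 16 − 9 = 7 completes the 16 across.
A2 = 17 − 9 = 8 completes the 17 down.
B2 = 9 − 8 = 1 completes the 9 across.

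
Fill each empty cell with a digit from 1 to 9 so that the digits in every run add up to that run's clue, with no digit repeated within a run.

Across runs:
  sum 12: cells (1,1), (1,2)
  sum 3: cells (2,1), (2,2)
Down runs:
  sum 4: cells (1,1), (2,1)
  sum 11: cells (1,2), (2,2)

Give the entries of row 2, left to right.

3 in 2 cells must be {1,2}; 4 in 2 cells must be {1,3}.
The 12 across and the 4 down share only 3, so (1,1) = 3.
(1,2) = 12 − 3 = 9 completes the 12 across.
(2,1) = 4 − 3 = 1 completes the 4 down.
(2,2) = 3 − 1 = 2 completes the 3 across.

1 2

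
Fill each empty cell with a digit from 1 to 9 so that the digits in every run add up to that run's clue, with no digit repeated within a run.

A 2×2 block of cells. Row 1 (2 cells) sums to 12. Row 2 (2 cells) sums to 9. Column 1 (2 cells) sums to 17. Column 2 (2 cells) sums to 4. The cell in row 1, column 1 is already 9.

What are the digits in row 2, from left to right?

17 in 2 cells must be {8,9}; 4 in 2 cells must be {1,3}.
(1,2) = 12 − 9 = 3 completes the 12 across.
(2,1) = 17 − 9 = 8 completes the 17 down.
(2,2) = 9 − 8 = 1 completes the 9 across.

8 1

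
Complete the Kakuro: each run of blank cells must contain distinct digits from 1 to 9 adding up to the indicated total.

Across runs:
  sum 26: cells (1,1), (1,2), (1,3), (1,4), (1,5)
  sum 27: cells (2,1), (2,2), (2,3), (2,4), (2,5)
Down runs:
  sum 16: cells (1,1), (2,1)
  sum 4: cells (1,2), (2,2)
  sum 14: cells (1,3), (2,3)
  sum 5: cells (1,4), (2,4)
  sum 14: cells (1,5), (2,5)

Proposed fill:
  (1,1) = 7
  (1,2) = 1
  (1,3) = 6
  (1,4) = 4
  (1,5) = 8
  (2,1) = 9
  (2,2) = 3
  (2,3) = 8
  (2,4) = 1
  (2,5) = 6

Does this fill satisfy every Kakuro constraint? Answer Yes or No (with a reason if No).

Across: 7+1+6+4+8=26; 9+3+8+1+6=27. Down: 7+9=16; 1+3=4; 6+8=14; 4+1=5; 8+6=14. No digit repeats within any run.

Yes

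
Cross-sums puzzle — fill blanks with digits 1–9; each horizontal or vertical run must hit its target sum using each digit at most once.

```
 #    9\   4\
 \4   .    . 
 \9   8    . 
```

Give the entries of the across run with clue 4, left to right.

1, 3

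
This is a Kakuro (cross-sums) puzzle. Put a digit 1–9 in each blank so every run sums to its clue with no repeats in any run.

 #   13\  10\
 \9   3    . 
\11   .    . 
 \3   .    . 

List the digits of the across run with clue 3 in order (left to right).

2 1

3 in 2 cells must be {1,2}.
R1C2 = 9 − 3 = 6 completes the 9 across.
R2C2 = 3: the only remaining digit allowed by both the 11 across and the 10 down.
R3C2 = 10 − 9 = 1 completes the 10 down.
R2C1 = 11 − 3 = 8 completes the 11 across.
R3C1 = 3 − 1 = 2 completes the 3 across.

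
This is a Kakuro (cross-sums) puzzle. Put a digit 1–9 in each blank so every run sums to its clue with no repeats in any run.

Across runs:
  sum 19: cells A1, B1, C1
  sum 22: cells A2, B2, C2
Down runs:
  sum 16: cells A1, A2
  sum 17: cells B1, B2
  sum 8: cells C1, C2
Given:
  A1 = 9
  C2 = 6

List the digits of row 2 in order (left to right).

16 in 2 cells must be {7,9}; 17 in 2 cells must be {8,9}.
Given what's placed, B1 must be 8 to fit the 19 across and 17 down.
C1 = 19 − 17 = 2 completes the 19 across.
A2 = 16 − 9 = 7 completes the 16 down.
B2 = 22 − 13 = 9 completes the 22 across.

7 9 6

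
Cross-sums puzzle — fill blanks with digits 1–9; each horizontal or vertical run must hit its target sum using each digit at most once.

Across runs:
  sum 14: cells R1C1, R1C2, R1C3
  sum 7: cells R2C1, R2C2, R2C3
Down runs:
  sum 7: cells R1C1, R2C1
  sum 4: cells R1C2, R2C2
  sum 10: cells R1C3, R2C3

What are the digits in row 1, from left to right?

7 in 3 cells must be {1,2,4}; 4 in 2 cells must be {1,3}.
The 7 across and the 4 down share only 1, so R2C2 = 1.
R1C2 = 4 − 1 = 3 completes the 4 down.
Nothing is forced directly, so branch on R2C1, whose candidates are 2 or 4. If R2C1 = 4: then R1C1 would have to be in {2,4,5,6,7,9} for the 14 across but in {3} for the 7 down — contradiction. So R2C1 = 2.
R1C1 = 7 − 2 = 5 completes the 7 down.
R1C3 = 14 − 8 = 6 completes the 14 across.
R2C3 = 7 − 3 = 4 completes the 7 across.

5 3 6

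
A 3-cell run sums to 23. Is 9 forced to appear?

The only way to make 23 from 3 distinct digits is {6,8,9}, which contains 9.

Yes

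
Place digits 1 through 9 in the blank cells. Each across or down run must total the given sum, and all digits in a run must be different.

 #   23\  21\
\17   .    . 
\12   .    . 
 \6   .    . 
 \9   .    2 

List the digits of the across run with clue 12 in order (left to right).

5 7

17 in 2 cells must be {8,9}.
R4C1 = 9 − 2 = 7 completes the 9 across.
No cell is forced outright now. R3C2 can only be 4 or 5 (the digits allowed by both its 6 across and its 21 down). If R3C2 = 5: that forces R1C2 = 8, after which R2C2 would have to be in {3,4,5,7,8,9} for the 12 across but in {6} for the 21 down — contradiction. So R3C2 = 4.
R3C1 = 6 − 4 = 2 completes the 6 across.
Nothing is forced directly, so branch on R1C1, whose candidates are 8 or 9. If R1C1 = 8: that forces R1C2 = 9, after which R2C1 would have to be in {3,4,5,7,8,9} for the 12 across but in {6} for the 23 down — contradiction. So R1C1 = 9.
R1C2 = 17 − 9 = 8 completes the 17 across.
R2C1 = 23 − 18 = 5 completes the 23 down.
R2C2 = 12 − 5 = 7 completes the 12 across.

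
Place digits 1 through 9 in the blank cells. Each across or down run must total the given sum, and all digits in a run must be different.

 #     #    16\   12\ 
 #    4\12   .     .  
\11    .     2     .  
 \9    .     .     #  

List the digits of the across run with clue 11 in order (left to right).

1, 2, 8

4 in 2 cells must be {1,3}.
Nothing is forced directly, so branch on R2C1, whose candidates are 1 or 3. If R2C1 = 3: then R2C3 would have to be in {6} for the 11 across but in {3,4,5,7,8,9} for the 12 down — contradiction. So R2C1 = 1.
R2C3 = 11 − 3 = 8 completes the 11 across.
R3C1 = 4 − 1 = 3 completes the 4 down.
R3C2 = 9 − 3 = 6 completes the 9 across.
R1C2 = 16 − 8 = 8 completes the 16 down.
R1C3 = 12 − 8 = 4 completes the 12 across.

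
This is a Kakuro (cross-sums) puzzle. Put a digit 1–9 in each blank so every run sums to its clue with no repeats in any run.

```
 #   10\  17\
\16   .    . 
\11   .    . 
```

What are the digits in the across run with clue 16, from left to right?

7 9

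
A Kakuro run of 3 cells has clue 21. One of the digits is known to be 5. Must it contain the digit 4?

No

The only way to make 21 from 3 distinct digits under that restriction is {5,7,9}, which does not contain 4.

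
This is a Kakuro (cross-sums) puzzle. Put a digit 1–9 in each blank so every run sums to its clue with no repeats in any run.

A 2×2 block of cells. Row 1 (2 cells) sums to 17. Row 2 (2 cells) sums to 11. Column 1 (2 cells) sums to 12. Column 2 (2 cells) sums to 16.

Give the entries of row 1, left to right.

8 9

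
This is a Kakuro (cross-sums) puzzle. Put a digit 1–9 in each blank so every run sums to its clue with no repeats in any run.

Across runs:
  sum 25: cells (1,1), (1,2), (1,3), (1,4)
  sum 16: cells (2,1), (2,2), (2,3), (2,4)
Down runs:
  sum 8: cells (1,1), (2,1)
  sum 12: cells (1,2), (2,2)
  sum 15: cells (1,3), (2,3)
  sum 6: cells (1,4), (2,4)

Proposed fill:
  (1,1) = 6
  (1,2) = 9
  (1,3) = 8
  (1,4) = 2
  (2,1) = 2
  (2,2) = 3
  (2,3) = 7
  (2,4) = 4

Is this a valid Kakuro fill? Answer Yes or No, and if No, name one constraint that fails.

Across: 6+9+8+2=25; 2+3+7+4=16. Down: 6+2=8; 9+3=12; 8+7=15; 2+4=6. No digit repeats within any run.

Yes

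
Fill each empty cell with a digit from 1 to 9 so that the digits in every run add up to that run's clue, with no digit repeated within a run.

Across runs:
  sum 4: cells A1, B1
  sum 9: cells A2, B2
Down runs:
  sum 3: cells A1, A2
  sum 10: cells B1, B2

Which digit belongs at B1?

3

4 in 2 cells must be {1,3}; 3 in 2 cells must be {1,2}.
The 4 across and the 3 down share only 1, so A1 = 1.
B1 = 4 − 1 = 3 completes the 4 across.
A2 = 3 − 1 = 2 completes the 3 down.
B2 = 9 − 2 = 7 completes the 9 across.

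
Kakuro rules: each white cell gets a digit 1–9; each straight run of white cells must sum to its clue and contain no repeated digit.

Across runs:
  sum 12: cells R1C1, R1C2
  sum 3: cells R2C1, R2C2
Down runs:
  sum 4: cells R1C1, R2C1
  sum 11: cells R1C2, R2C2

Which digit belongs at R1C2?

3 in 2 cells must be {1,2}; 4 in 2 cells must be {1,3}.
The 12 across and the 4 down share only 3, so R1C1 = 3.
R1C2 = 12 − 3 = 9 completes the 12 across.
R2C1 = 4 − 3 = 1 completes the 4 down.
R2C2 = 3 − 1 = 2 completes the 3 across.

9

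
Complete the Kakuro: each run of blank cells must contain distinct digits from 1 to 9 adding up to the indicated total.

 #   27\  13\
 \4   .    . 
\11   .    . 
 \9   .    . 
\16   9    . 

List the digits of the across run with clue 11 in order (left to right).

8, 3

4 in 2 cells must be {1,3}; 16 in 2 cells must be {7,9}.
R1C1 = 3: the only remaining digit allowed by both the 4 across and the 27 down.
R1C2 = 4 − 3 = 1 completes the 4 across.
R4C2 = 16 − 9 = 7 completes the 16 across.
Nothing is forced directly, so branch on R2C1, whose candidates are 7 or 8. If R2C1 = 7: then R2C2 would have to be in {4} for the 11 across but in {2,3} for the 13 down — contradiction. So R2C1 = 8.
R2C2 = 11 − 8 = 3 completes the 11 across.
R3C1 = 27 − 20 = 7 completes the 27 down.
R3C2 = 9 − 7 = 2 completes the 9 across.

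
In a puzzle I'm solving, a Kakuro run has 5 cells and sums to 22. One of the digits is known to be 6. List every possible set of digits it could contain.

{1,2,4,6,9}; {1,2,5,6,8}; {1,3,4,6,8}; {1,3,5,6,7}; {2,3,4,6,7}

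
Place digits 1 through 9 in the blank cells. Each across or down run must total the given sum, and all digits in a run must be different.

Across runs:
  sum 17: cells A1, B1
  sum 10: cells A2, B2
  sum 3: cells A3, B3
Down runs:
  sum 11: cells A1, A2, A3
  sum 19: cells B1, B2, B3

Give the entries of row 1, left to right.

8, 9

17 in 2 cells must be {8,9}; 3 in 2 cells must be {1,2}.
The 17 across and the 11 down share only 8, so A1 = 8.
B1 = 17 − 8 = 9 completes the 17 across.
Given what's placed, B3 must be 2 to fit the 3 across and 19 down.
B2 = 19 − 11 = 8 completes the 19 down.
A3 = 3 − 2 = 1 completes the 3 across.
A2 = 10 − 8 = 2 completes the 10 across.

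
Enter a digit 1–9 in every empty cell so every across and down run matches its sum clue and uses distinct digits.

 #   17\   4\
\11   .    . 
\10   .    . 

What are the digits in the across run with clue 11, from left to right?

8 3

17 in 2 cells must be {8,9}; 4 in 2 cells must be {1,3}.
The 11 across and the 4 down share only 3, so R1C2 = 3.
R2C2 = 4 − 3 = 1 completes the 4 down.
R1C1 = 11 − 3 = 8 completes the 11 across.
R2C1 = 10 − 1 = 9 completes the 10 across.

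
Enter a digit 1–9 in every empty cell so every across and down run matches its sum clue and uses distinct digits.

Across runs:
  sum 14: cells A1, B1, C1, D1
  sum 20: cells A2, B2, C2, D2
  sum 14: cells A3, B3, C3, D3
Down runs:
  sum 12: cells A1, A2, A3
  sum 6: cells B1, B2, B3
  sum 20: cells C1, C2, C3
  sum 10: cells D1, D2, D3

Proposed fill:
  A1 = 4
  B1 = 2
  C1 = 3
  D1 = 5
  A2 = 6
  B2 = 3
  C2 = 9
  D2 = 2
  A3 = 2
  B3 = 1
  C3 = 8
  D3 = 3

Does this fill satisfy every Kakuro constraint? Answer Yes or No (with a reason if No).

Across: 4+2+3+5=14; 6+3+9+2=20; 2+1+8+3=14. Down: 4+6+2=12; 2+3+1=6; 3+9+8=20; 5+2+3=10. No digit repeats within any run.

Yes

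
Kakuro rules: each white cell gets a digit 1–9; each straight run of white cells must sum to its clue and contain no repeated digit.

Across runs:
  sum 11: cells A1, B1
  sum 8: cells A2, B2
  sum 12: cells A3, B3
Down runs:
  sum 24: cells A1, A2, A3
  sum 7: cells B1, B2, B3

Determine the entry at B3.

24 in 3 cells must be {7,8,9}; 7 in 3 cells must be {1,2,4}.
The 8 across and the 24 down share only 7, so A2 = 7.
B2 = 8 − 7 = 1 completes the 8 across.
Given what's placed, B3 must be 4 to fit the 12 across and 7 down.
B1 = 7 − 5 = 2 completes the 7 down.
A3 = 12 − 4 = 8 completes the 12 across.
A1 = 11 − 2 = 9 completes the 11 across.

4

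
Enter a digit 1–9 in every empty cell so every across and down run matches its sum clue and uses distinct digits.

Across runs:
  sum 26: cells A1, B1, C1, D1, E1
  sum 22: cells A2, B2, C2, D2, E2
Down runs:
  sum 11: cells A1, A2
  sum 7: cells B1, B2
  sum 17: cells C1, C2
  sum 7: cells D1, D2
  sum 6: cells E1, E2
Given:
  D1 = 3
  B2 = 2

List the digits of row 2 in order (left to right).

3 2 8 4 5

17 in 2 cells must be {8,9}.
B1 = 7 − 2 = 5 completes the 7 down.
D2 = 7 − 3 = 4 completes the 7 down.
No cell is forced outright now. E2 can only be 1 or 5 (the digits allowed by both its 22 across and its 6 down). If E2 = 1: then E1 would have to be in {1,2,4,6,7,8,9} for the 26 across but in {5} for the 6 down — contradiction. So E2 = 5.
E1 = 6 − 5 = 1 completes the 6 down.
C2 = 8: the only remaining digit allowed by both the 22 across and the 17 down.
C1 = 17 − 8 = 9 completes the 17 down.
A2 = 22 − 19 = 3 completes the 22 across.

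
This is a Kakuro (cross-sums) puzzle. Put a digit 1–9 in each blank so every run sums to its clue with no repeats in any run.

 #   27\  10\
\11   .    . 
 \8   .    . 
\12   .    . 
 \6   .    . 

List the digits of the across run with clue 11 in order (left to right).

7, 4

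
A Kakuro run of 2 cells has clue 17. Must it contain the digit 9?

Yes

The only way to make 17 from 2 distinct digits is {8,9}, which contains 9.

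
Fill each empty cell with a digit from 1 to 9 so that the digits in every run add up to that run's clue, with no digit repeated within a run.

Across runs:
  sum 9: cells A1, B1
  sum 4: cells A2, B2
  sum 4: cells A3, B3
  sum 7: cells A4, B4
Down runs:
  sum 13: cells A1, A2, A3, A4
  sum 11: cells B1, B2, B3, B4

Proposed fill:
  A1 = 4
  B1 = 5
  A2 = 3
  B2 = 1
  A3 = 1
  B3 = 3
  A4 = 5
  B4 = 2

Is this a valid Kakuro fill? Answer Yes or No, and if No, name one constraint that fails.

Across: 4+5=9; 3+1=4; 1+3=4; 5+2=7. Down: 4+3+1+5=13; 5+1+3+2=11. No digit repeats within any run.

Yes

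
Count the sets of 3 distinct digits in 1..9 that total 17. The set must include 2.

2

3 distinct digits from 1–9 sum between 6 and 24.
Keeping only sets containing 2.
Enumerating: {2,6,9}, {2,7,8}.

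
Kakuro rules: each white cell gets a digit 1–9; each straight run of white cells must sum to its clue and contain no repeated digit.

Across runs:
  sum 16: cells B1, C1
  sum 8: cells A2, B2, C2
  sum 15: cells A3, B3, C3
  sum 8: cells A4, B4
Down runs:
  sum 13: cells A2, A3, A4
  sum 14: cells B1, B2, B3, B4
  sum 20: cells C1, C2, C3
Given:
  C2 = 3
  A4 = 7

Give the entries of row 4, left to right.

7 1

16 in 2 cells must be {7,9}.
The 16 across and the 14 down share only 7, so B1 = 7.
C1 = 16 − 7 = 9 completes the 16 across.
C3 = 20 − 12 = 8 completes the 20 down.
B4 = 8 − 7 = 1 completes the 8 across.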